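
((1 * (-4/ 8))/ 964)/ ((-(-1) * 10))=-1/ 19280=-0.00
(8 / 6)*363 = 484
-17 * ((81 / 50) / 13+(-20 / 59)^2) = -9213337 / 2262650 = -4.07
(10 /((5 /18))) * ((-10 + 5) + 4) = -36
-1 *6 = -6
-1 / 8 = -0.12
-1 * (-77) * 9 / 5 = 693 / 5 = 138.60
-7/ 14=-1/ 2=-0.50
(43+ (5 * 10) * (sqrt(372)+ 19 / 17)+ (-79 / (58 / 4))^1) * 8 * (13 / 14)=2395276 / 3451+ 5200 * sqrt(93) / 7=7857.94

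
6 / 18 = 1 / 3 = 0.33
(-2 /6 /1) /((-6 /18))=1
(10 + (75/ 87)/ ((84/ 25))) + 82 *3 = 256.26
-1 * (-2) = 2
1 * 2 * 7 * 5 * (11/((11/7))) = 490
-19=-19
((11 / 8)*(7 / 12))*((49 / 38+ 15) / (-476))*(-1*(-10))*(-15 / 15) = 34045 / 124032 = 0.27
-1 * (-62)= 62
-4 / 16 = -1 / 4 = -0.25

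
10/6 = 5/3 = 1.67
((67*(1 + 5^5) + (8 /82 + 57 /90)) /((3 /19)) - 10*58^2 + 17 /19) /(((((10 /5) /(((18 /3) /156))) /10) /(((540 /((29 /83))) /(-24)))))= -37615773523535 /2349464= -16010363.86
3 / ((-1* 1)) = -3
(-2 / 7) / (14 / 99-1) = 198 / 595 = 0.33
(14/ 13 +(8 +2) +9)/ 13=261/ 169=1.54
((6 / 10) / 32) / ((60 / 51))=51 / 3200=0.02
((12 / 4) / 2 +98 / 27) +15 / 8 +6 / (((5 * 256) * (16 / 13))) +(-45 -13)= -14098147 / 276480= -50.99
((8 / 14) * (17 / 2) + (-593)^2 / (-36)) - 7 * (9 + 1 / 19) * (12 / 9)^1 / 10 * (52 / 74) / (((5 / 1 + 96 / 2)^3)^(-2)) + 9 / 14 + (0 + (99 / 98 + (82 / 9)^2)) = -7343530713819634879 / 55804140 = -131594729599.27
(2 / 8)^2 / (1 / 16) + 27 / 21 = 16 / 7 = 2.29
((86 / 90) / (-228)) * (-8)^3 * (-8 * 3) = -44032 / 855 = -51.50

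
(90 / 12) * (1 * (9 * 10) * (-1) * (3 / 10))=-405 / 2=-202.50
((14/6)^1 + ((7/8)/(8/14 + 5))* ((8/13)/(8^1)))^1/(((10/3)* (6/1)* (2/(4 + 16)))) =3171/2704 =1.17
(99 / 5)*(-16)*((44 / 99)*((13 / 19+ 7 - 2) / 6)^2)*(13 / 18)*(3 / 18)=-27456 / 1805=-15.21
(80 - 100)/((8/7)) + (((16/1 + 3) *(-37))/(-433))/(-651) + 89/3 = 6857747/563766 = 12.16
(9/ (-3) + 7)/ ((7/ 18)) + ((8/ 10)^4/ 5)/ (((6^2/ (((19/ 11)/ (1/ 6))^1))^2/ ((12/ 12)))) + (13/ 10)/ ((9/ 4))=86316826/ 7940625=10.87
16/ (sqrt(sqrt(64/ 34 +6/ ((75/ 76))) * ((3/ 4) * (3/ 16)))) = 64 * sqrt(15) * 34^(1/ 4) * 47^(3/ 4)/ 423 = 25.40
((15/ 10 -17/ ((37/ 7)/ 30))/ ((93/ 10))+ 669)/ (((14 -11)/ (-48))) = -12090048/ 1147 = -10540.58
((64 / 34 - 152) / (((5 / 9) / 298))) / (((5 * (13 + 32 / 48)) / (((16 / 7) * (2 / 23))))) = -657068544 / 2805425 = -234.21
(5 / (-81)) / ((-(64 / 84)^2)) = 245 / 2304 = 0.11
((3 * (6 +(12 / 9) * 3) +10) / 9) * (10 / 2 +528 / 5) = 4424 / 9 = 491.56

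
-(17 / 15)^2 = -289 / 225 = -1.28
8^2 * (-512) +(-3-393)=-33164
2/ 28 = 1/ 14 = 0.07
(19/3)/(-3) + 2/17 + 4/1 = 307/153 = 2.01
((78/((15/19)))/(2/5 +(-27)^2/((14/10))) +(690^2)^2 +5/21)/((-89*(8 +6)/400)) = -1335682772048520200/18355449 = -72767643659.85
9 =9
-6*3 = -18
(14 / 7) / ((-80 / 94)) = -47 / 20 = -2.35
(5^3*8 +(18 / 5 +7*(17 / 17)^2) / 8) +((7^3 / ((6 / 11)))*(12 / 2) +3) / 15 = 1253.06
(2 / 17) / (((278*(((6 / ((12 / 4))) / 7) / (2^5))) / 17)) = 0.81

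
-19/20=-0.95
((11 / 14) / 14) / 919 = 11 / 180124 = 0.00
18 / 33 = 6 / 11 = 0.55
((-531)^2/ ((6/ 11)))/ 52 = 1033857/ 104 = 9940.93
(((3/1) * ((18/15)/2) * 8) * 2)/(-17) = -144/85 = -1.69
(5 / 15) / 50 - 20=-2999 / 150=-19.99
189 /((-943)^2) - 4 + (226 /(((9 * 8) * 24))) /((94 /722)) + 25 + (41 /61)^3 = 182849222199115613 /8196425408139552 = 22.31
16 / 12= 4 / 3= 1.33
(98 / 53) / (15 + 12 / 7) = 686 / 6201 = 0.11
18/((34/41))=369/17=21.71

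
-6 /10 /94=-3 /470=-0.01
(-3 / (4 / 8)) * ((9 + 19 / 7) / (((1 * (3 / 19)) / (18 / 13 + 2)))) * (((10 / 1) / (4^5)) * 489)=-20951205 / 2912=-7194.78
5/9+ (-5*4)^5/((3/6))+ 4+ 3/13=-6399995.21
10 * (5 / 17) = 50 / 17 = 2.94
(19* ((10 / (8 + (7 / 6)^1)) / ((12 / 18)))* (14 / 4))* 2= 2394 / 11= 217.64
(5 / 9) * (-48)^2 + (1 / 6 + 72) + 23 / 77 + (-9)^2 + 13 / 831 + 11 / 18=275289758 / 191961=1434.09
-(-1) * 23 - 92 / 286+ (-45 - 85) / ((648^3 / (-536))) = 22.68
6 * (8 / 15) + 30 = 166 / 5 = 33.20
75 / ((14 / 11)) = 825 / 14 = 58.93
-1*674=-674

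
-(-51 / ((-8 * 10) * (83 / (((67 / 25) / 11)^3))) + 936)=-129253425338913 / 138091250000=-936.00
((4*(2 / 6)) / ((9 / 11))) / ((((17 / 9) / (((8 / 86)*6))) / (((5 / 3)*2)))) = 3520 / 2193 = 1.61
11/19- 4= -65/19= -3.42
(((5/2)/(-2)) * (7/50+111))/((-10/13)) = 72241/400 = 180.60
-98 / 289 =-0.34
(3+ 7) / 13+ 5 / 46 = 525 / 598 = 0.88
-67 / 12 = -5.58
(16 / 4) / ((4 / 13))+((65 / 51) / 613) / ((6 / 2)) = 1219322 / 93789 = 13.00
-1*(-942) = 942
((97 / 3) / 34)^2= 9409 / 10404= 0.90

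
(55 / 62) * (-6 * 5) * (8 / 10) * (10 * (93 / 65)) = -3960 / 13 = -304.62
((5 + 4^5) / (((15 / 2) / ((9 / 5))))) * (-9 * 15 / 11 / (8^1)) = -83349 / 220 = -378.86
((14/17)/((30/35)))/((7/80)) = 10.98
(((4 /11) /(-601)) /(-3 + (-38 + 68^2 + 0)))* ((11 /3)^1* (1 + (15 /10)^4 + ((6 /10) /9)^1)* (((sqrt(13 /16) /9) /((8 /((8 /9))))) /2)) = -1471* sqrt(13) /321271233120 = -0.00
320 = 320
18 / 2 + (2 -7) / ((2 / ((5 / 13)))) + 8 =417 / 26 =16.04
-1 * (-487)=487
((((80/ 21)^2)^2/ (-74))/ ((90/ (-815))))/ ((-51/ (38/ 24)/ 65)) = -515340800000/ 9908612469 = -52.01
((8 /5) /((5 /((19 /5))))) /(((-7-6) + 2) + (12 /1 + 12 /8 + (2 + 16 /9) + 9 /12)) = 5472 /31625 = 0.17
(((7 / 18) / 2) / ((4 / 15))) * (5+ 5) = 175 / 24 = 7.29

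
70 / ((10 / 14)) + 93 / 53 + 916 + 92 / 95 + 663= 8457406 / 5035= 1679.72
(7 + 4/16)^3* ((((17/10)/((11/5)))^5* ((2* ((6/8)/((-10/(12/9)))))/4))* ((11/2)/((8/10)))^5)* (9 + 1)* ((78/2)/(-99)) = 1406798752653125/4429185024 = 317620.23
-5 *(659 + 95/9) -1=-30139/9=-3348.78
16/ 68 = 4/ 17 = 0.24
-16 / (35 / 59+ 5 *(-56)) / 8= 118 / 16485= 0.01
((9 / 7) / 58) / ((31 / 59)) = 531 / 12586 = 0.04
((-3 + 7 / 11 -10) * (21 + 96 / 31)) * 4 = -406368 / 341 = -1191.70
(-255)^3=-16581375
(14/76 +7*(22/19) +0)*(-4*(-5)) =165.79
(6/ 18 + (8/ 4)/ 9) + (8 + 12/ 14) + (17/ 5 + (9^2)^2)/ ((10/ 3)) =3116504/ 1575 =1978.73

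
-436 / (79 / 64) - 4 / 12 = -83791 / 237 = -353.55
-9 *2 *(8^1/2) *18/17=-1296/17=-76.24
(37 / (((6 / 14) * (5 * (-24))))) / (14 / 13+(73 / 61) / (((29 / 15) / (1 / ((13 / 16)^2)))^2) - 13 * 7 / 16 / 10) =-1517955343996 / 2622251501361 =-0.58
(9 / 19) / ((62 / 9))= 81 / 1178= 0.07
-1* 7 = -7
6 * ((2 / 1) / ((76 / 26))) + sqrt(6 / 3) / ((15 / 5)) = sqrt(2) / 3 + 78 / 19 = 4.58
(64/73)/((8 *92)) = 0.00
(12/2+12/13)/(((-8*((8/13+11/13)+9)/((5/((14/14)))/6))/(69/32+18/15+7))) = -24855/34816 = -0.71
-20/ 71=-0.28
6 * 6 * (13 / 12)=39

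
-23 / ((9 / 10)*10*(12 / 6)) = -23 / 18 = -1.28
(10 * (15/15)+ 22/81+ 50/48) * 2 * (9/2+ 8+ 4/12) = 564487/1944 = 290.37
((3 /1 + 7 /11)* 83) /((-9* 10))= -332 /99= -3.35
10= 10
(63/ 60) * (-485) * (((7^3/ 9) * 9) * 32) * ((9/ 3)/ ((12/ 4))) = -5589528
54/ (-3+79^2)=27/ 3119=0.01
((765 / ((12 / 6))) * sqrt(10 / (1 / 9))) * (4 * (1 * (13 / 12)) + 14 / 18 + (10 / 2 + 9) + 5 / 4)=73884.64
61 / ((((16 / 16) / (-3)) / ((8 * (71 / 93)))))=-34648 / 31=-1117.68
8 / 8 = 1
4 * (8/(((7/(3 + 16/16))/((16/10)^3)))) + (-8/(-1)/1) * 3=86536/875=98.90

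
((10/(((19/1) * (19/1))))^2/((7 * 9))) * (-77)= -1100/1172889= -0.00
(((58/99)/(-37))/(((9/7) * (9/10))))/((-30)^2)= -0.00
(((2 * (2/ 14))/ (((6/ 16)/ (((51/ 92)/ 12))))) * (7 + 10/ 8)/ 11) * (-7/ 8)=-17/ 736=-0.02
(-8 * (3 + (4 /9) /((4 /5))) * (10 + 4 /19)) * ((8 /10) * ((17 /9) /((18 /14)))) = -23640064 /69255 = -341.35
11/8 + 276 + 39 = 2531/8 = 316.38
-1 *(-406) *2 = 812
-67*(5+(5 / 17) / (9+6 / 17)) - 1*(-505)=26695 / 159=167.89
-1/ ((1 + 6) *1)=-1/ 7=-0.14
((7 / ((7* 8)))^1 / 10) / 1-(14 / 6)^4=-191999 / 6480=-29.63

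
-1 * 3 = -3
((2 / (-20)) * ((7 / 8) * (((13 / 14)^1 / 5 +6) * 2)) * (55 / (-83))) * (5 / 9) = 4763 / 11952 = 0.40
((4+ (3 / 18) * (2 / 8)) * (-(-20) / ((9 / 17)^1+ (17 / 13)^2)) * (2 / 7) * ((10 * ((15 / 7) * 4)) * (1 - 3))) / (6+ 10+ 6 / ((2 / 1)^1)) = -278681000 / 2995027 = -93.05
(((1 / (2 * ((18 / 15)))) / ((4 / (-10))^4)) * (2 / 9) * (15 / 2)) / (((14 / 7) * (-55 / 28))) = -21875 / 3168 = -6.90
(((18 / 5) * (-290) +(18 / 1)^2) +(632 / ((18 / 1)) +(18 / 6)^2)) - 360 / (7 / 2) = -49061 / 63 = -778.75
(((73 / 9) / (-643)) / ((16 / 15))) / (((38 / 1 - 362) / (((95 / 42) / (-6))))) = -0.00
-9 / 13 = -0.69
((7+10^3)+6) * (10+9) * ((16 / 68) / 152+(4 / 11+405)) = 2917971825 / 374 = 7802063.70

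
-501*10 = -5010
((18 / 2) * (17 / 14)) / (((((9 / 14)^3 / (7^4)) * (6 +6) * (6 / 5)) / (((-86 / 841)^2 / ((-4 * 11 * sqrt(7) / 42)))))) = -18490305085 * sqrt(7) / 1890562113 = -25.88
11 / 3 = 3.67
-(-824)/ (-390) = -412/ 195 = -2.11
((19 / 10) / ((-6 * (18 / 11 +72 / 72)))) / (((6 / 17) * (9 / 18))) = -3553 / 5220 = -0.68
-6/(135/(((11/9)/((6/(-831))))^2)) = -1273.55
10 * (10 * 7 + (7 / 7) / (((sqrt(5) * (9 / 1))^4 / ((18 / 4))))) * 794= 2025891794 / 3645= 555800.22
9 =9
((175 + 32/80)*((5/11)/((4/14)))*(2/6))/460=6139/30360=0.20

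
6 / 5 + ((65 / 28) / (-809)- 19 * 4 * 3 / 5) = -5029069 / 113260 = -44.40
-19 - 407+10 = -416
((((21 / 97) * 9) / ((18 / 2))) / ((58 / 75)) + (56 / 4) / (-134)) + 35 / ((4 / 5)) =33114711 / 753884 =43.93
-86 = -86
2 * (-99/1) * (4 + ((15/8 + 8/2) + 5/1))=-11781/4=-2945.25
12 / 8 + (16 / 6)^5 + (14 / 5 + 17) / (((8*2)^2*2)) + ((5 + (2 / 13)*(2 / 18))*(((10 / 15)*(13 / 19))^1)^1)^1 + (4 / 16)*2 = 1644980603 / 11819520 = 139.17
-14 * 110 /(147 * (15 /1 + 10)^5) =-44 /41015625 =-0.00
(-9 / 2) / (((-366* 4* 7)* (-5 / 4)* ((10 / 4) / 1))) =-3 / 21350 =-0.00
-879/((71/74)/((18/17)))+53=-1106857/1207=-917.03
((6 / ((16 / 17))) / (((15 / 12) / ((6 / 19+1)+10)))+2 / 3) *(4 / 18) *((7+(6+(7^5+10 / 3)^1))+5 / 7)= 123749725 / 567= 218253.48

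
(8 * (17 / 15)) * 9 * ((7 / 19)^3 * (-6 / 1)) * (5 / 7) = -119952 / 6859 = -17.49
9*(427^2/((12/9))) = 4922883/4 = 1230720.75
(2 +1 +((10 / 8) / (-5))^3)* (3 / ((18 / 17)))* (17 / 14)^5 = 4610275679 / 206524416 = 22.32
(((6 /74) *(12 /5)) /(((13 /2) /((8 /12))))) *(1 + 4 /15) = 304 /12025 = 0.03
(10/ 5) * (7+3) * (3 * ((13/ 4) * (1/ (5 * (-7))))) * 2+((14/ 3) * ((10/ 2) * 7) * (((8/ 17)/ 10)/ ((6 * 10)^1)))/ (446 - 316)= -3878207/ 348075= -11.14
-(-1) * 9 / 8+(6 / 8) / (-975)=2923 / 2600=1.12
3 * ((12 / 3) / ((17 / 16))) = 192 / 17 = 11.29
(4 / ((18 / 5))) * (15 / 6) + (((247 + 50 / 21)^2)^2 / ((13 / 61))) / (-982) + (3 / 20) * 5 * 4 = -45883865162264533 / 2482744446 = -18481106.76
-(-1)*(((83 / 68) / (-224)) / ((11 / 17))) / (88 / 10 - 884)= 415 / 43129856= 0.00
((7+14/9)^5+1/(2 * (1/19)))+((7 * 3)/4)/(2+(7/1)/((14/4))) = 43318761989/944784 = 45850.44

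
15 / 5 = 3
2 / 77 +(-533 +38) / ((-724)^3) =759044963 / 29221763648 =0.03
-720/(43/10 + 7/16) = -57600/379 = -151.98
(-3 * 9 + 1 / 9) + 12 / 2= -188 / 9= -20.89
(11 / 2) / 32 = 11 / 64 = 0.17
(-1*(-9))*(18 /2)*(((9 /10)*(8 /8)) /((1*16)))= 729 /160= 4.56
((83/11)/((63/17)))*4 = 5644/693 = 8.14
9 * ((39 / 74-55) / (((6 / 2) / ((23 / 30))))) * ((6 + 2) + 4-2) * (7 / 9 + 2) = -2317825 / 666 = -3480.22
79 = 79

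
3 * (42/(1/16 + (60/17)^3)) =9904608/3460913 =2.86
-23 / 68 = -0.34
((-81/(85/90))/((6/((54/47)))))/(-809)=13122/646391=0.02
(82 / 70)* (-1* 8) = -328 / 35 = -9.37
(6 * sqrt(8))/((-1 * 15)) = -4 * sqrt(2)/5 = -1.13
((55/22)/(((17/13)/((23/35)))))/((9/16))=2392/1071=2.23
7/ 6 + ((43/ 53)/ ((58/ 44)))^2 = 21906079/ 14174214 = 1.55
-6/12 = -1/2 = -0.50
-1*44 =-44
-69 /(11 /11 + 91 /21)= -207 /16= -12.94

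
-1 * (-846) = 846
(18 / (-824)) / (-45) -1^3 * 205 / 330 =-42197 / 67980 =-0.62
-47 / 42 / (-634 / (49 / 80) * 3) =329 / 912960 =0.00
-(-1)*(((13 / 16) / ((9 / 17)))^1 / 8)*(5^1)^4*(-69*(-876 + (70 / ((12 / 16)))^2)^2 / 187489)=-987314425751875 / 364478616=-2708840.47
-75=-75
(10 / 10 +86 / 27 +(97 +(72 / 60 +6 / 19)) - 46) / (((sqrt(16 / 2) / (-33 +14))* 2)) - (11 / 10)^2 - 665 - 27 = -69321 / 100 - 72719* sqrt(2) / 540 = -883.65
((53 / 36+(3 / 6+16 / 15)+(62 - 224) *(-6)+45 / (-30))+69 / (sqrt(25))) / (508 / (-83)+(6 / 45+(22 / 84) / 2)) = -103255901 / 612441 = -168.60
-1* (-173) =173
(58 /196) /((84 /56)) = 29 /147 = 0.20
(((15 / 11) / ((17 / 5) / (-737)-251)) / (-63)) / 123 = 1675 / 2389151016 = 0.00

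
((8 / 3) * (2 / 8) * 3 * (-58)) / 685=-0.17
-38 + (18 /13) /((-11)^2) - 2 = -62902 /1573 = -39.99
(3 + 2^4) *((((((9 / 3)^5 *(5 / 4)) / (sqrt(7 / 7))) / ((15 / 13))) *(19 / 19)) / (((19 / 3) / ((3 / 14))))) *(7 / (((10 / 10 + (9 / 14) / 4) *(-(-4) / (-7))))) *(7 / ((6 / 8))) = -83349 / 5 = -16669.80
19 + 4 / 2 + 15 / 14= 22.07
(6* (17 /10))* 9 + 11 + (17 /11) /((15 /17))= 17251 /165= 104.55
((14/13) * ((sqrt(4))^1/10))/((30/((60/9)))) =28/585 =0.05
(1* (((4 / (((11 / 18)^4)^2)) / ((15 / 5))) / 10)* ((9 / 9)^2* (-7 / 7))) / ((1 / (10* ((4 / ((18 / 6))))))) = -19591041024 / 214358881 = -91.39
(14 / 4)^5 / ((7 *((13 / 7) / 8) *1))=16807 / 52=323.21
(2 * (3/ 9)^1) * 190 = 380/ 3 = 126.67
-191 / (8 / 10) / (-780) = 191 / 624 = 0.31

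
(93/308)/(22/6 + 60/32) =558/10241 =0.05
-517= -517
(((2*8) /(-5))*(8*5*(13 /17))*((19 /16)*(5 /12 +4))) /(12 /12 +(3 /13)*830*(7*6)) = -340366 /5334243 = -0.06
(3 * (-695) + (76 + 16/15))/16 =-30119/240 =-125.50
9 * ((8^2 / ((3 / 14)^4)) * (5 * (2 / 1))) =24586240 / 9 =2731804.44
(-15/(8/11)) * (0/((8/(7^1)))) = 0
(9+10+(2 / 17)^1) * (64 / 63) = 20800 / 1071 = 19.42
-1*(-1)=1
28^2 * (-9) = -7056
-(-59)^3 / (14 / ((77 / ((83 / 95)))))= 214621055 / 166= 1292897.92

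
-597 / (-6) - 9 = 90.50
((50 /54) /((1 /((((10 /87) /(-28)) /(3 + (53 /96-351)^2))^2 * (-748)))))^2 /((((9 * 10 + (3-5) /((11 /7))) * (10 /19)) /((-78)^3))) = -1034452792704793313280000000 /170025533124237316890405842026558057416509371021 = -0.00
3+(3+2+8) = 16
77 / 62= 1.24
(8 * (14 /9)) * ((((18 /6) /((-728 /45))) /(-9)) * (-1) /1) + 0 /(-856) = -10 /39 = -0.26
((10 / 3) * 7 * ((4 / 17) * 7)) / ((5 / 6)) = 46.12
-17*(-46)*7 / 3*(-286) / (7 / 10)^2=-22365200 / 21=-1065009.52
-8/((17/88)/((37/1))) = -26048/17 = -1532.24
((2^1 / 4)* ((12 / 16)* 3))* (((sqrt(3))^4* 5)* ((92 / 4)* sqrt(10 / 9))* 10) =12273.59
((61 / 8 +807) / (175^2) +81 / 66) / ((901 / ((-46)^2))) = 36481427 / 12388750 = 2.94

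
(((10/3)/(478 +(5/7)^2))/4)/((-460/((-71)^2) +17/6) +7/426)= 1235045/1956276998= 0.00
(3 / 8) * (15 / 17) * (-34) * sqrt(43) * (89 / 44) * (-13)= 52065 * sqrt(43) / 176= 1939.85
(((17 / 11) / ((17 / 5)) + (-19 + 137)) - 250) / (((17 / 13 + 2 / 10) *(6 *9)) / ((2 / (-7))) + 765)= -94055 / 343233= -0.27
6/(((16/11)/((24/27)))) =11/3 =3.67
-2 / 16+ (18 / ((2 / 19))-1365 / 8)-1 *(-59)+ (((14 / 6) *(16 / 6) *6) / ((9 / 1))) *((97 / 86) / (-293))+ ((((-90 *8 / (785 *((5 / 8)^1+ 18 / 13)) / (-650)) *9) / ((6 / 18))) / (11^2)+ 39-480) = -51561813333776191 / 135061369452900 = -381.77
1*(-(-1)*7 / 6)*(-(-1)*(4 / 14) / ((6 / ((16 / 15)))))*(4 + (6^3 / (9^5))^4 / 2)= 732057358575136 / 3088366981419735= 0.24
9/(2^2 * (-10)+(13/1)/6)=-54/227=-0.24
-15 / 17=-0.88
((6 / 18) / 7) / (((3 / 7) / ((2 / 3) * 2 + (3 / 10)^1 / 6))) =83 / 540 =0.15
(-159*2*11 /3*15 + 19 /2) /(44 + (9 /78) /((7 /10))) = -3181451 /8038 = -395.80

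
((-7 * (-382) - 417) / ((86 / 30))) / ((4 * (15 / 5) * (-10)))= -2257 / 344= -6.56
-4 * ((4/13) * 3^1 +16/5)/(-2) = 536/65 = 8.25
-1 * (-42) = 42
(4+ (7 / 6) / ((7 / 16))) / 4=5 / 3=1.67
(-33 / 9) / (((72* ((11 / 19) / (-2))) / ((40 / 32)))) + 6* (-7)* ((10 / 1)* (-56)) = 10160735 / 432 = 23520.22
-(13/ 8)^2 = -169/ 64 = -2.64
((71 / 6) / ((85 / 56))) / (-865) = -1988 / 220575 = -0.01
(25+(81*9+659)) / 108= 157 / 12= 13.08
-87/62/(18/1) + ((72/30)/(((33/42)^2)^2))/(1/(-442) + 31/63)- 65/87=43198692136107/3590401010020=12.03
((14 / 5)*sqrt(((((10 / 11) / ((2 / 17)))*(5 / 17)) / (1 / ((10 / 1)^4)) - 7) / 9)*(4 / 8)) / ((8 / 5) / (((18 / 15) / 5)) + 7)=7*sqrt(2749153) / 2255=5.15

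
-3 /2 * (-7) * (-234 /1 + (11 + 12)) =-4431 /2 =-2215.50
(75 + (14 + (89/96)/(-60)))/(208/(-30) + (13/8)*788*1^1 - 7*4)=512551/7174464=0.07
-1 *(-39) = 39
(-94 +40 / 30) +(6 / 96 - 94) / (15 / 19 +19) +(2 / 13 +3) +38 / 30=-36363981 / 391040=-92.99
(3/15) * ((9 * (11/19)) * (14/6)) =231/95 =2.43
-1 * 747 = -747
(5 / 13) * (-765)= -3825 / 13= -294.23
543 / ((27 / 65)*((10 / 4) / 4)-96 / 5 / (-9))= 847080 / 3733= 226.92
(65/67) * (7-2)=325/67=4.85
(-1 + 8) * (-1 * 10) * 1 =-70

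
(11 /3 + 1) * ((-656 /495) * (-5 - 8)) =119392 /1485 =80.40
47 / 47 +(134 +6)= 141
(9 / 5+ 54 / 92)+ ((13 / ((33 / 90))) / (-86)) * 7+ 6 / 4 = 54456 / 54395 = 1.00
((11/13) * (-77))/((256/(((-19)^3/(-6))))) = -5809573/19968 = -290.94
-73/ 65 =-1.12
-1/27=-0.04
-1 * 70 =-70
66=66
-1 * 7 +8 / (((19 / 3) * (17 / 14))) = -1925 / 323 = -5.96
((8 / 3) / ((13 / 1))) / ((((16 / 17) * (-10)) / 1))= -17 / 780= -0.02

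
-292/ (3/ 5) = -1460/ 3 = -486.67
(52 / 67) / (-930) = -26 / 31155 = -0.00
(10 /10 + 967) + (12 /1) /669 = 215868 /223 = 968.02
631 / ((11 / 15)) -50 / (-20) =18985 / 22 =862.95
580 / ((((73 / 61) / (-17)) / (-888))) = 534096480 / 73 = 7316390.14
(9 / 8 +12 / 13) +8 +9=1981 / 104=19.05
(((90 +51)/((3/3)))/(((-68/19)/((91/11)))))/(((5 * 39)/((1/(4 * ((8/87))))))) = -4.54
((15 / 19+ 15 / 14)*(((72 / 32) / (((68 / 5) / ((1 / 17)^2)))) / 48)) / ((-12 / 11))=-27225 / 1338222592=-0.00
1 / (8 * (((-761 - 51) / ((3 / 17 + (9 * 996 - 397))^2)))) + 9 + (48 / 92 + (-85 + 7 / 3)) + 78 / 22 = -578527536665 / 50889432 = -11368.32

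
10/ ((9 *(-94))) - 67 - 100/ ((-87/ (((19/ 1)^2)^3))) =663346100066/ 12267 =54075658.28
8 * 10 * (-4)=-320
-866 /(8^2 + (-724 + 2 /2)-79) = 433 /369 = 1.17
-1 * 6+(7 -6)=-5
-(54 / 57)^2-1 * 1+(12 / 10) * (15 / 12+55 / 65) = 28997 / 46930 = 0.62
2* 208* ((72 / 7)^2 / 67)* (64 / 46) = 913.92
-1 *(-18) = 18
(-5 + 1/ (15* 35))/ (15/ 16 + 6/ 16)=-41984/ 11025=-3.81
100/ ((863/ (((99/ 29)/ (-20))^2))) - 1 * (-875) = 2540250301/ 2903132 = 875.00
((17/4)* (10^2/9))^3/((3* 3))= 76765625/6561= 11700.29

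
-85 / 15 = -5.67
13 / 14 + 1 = 27 / 14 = 1.93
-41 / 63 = -0.65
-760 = -760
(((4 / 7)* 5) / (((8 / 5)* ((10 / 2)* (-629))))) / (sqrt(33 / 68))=-5* sqrt(561) / 145299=-0.00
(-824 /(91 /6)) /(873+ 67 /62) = -306528 /4931563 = -0.06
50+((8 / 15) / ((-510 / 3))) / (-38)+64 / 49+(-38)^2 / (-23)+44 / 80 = -1193232119 / 109206300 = -10.93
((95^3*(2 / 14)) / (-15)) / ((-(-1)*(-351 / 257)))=44069075 / 7371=5978.71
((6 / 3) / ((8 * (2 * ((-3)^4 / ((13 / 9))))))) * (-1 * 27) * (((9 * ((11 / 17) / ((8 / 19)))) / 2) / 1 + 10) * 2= -59813 / 29376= -2.04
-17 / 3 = -5.67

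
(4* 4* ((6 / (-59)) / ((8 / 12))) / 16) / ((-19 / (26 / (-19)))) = -0.01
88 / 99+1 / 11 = 97 / 99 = 0.98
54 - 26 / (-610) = 16483 / 305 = 54.04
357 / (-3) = -119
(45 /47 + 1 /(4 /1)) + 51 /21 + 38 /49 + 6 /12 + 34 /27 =1534823 /248724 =6.17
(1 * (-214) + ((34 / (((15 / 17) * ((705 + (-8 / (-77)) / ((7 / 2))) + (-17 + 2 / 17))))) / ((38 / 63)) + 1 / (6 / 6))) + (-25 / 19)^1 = -128324247593 / 599021930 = -214.22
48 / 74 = 24 / 37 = 0.65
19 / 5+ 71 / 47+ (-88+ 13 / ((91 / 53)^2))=-11718069 / 149695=-78.28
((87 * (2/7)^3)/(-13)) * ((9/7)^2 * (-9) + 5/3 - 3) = 552856/218491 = 2.53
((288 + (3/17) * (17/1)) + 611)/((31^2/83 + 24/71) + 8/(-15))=79732290/1006201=79.24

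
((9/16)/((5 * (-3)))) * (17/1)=-51/80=-0.64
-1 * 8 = -8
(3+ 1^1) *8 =32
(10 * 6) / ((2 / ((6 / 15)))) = 12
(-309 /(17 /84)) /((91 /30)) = -503.35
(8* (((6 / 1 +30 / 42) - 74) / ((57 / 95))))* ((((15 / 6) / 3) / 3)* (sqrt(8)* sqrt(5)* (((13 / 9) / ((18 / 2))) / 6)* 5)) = -210.80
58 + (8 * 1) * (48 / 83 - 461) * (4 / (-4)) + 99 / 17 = 5287295 / 1411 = 3747.20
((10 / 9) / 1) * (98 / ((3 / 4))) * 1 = 3920 / 27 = 145.19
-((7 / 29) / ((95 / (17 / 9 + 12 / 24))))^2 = -0.00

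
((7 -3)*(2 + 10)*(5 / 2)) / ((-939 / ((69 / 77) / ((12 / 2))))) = -460 / 24101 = -0.02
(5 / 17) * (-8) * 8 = -320 / 17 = -18.82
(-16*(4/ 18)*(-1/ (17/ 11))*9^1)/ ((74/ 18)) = 3168/ 629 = 5.04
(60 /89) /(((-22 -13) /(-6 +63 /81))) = 188 /1869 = 0.10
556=556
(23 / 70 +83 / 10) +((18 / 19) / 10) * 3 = 8.91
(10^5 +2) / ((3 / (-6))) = -200004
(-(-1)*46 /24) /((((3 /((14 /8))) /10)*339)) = 805 /24408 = 0.03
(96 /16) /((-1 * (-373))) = 6 /373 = 0.02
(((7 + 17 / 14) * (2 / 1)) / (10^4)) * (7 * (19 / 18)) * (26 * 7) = 39767 / 18000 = 2.21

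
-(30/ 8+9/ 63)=-3.89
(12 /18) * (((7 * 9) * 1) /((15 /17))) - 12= 35.60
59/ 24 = 2.46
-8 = -8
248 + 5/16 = 3973/16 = 248.31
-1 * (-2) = 2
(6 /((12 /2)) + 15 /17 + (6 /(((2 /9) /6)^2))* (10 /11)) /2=371966 /187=1989.12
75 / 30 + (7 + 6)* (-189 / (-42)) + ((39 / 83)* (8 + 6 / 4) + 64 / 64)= 11033 / 166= 66.46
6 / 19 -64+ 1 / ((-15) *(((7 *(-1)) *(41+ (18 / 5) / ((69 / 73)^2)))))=-3026397179 / 47522097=-63.68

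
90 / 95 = 18 / 19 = 0.95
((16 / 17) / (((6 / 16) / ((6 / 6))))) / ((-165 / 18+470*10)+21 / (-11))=2816 / 5260973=0.00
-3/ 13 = -0.23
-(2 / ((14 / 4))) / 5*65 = -52 / 7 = -7.43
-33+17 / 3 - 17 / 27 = -755 / 27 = -27.96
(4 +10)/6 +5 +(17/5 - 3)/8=443/60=7.38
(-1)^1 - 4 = -5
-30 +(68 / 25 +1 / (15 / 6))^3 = 5802 / 15625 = 0.37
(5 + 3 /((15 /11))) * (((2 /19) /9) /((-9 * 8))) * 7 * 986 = -6902 /855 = -8.07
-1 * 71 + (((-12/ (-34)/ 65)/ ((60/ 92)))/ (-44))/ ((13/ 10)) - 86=-24808378/ 158015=-157.00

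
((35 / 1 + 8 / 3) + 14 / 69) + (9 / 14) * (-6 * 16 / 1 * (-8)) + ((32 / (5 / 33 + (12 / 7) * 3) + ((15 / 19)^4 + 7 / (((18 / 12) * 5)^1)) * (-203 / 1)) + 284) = 212971336441964 / 384908937945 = 553.30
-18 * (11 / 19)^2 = -2178 / 361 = -6.03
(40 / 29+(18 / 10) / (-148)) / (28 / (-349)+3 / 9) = 30717933 / 5686900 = 5.40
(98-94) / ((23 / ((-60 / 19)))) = -240 / 437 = -0.55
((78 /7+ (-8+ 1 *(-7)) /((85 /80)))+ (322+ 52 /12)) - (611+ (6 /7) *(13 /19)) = -1955050 /6783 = -288.23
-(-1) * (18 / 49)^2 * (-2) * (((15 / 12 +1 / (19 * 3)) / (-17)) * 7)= 918 / 6517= 0.14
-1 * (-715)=715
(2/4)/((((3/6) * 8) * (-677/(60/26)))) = -15/35204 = -0.00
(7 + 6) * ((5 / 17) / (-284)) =-65 / 4828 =-0.01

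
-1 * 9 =-9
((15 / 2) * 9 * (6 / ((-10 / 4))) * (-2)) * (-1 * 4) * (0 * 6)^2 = 0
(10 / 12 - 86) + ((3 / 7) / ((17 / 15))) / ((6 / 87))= -28447 / 357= -79.68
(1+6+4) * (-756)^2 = 6286896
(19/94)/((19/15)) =0.16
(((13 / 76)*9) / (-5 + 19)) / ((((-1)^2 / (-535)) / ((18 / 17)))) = -62.29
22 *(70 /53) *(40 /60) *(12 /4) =58.11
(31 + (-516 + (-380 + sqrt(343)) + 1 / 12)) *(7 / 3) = -72653 / 36 + 49 *sqrt(7) / 3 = -1974.92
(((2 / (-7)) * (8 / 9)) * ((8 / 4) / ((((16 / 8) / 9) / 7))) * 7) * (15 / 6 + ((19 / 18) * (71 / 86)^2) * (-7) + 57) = -101509282 / 16641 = -6099.95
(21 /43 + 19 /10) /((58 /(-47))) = -48269 /24940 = -1.94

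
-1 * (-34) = 34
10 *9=90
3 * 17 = 51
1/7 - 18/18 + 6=36/7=5.14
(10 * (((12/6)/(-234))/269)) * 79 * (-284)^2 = -63718240/31473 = -2024.54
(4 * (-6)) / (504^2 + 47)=-24 / 254063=-0.00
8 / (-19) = -8 / 19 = -0.42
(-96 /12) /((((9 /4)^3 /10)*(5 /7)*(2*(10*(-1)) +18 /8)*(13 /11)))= 315392 /672867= 0.47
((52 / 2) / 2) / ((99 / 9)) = 13 / 11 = 1.18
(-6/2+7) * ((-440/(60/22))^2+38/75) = 23426056/225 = 104115.80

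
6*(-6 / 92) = -9 / 23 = -0.39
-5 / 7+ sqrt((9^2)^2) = 562 / 7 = 80.29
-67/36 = -1.86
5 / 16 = 0.31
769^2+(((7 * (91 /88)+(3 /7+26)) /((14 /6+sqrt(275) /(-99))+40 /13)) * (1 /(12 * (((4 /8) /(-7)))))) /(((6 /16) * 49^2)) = 12504272531999557 /21144905908- 17524455 * sqrt(11) /232593964988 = 591360.99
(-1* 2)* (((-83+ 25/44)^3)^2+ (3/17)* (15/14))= -627479107607.33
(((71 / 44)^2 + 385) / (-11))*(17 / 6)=-12756817 / 127776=-99.84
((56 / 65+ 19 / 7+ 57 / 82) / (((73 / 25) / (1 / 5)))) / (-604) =-159349 / 329014504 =-0.00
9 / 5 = 1.80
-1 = -1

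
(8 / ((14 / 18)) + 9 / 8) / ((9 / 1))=71 / 56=1.27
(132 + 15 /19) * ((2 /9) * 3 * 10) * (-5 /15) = -16820 /57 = -295.09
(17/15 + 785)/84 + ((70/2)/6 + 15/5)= 11461/630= 18.19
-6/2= -3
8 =8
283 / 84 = 3.37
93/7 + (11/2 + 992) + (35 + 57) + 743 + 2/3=77551/42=1846.45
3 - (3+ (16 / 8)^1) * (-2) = 13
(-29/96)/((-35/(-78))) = -377/560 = -0.67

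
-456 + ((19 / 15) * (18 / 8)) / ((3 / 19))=-8759 / 20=-437.95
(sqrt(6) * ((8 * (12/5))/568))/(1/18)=216 * sqrt(6)/355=1.49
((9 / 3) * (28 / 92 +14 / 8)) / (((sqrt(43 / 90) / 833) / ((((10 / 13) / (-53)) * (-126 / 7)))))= 63761985 * sqrt(430) / 681421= 1940.35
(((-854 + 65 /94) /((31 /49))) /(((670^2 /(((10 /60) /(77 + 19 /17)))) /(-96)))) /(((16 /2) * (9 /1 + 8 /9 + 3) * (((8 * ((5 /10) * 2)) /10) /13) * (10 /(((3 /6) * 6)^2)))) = 70356998439 /806037427763200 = 0.00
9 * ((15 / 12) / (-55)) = -9 / 44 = -0.20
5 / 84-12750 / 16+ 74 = -121433 / 168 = -722.82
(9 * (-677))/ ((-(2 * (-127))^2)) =6093/ 64516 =0.09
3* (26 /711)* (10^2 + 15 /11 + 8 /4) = 11.34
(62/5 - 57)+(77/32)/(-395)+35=-121421/12640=-9.61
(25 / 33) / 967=25 / 31911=0.00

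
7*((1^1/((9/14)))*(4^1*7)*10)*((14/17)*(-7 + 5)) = -768320/153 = -5021.70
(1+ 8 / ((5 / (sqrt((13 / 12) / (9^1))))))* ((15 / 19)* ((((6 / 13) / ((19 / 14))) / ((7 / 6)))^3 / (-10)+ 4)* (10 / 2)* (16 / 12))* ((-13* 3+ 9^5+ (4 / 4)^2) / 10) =142191884001568* sqrt(39) / 12884185665+ 35547971000392 / 286315237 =193077.53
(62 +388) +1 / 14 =6301 / 14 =450.07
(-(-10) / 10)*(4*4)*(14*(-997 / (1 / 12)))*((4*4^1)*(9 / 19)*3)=-1157732352 / 19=-60933281.68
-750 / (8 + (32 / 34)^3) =-73695 / 868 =-84.90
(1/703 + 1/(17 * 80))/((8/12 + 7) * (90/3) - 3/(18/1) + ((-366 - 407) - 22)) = -6189/1621033640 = -0.00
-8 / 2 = -4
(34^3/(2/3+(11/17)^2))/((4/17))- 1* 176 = 144659798/941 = 153729.86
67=67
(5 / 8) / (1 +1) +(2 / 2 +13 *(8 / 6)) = 895 / 48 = 18.65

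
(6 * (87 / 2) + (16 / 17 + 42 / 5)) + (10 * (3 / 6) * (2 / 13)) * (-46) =234.96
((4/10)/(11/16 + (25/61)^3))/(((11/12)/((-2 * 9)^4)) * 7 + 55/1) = 0.01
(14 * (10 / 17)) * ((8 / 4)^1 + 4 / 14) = 320 / 17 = 18.82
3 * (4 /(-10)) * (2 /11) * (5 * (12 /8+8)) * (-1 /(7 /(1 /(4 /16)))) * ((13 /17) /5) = 5928 /6545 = 0.91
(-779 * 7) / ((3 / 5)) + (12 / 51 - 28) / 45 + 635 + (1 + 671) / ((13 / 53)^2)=351081752 / 129285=2715.56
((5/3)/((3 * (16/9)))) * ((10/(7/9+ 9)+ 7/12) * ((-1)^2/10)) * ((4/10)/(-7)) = -53/18480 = -0.00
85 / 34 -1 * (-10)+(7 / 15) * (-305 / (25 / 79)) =-65591 / 150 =-437.27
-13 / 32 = -0.41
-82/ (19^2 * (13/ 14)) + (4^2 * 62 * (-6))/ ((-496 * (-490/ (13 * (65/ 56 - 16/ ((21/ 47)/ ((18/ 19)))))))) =10.19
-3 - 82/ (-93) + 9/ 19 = -1.64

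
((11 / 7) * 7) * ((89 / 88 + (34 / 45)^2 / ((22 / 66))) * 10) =161803 / 540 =299.64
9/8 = 1.12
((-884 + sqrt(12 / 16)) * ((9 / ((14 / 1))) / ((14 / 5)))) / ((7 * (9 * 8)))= -1105 / 2744 + 5 * sqrt(3) / 21952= -0.40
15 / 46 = 0.33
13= 13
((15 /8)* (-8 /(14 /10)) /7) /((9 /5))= -125 /147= -0.85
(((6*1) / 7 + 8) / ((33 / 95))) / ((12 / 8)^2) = 23560 / 2079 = 11.33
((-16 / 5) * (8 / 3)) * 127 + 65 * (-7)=-23081 / 15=-1538.73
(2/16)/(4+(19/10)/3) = 15/556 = 0.03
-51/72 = -0.71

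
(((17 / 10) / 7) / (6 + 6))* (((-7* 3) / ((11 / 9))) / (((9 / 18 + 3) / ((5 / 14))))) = -153 / 4312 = -0.04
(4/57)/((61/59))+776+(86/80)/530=57205975111/73712400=776.07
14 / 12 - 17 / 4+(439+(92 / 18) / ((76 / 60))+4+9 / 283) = 28647595 / 64524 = 443.98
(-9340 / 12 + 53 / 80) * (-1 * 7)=1306487 / 240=5443.70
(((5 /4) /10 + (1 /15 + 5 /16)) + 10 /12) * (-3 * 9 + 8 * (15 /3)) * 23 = 31993 /80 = 399.91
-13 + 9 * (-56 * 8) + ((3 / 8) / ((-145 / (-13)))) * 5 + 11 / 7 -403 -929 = -8729423 / 1624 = -5375.26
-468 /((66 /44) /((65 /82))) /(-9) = 27.48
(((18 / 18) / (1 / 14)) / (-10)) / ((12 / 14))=-49 / 30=-1.63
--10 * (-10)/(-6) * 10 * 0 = 0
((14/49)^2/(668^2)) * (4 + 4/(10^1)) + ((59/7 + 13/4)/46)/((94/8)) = 159600748/7386262205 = 0.02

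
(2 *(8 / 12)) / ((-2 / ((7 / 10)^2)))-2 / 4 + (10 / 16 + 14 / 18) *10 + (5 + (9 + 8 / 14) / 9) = 121367 / 6300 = 19.26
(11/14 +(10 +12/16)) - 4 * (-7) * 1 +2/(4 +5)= 10019/252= 39.76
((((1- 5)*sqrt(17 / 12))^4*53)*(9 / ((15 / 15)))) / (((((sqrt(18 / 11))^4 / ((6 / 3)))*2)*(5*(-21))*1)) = -7413428 / 8505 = -871.66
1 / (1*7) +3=22 / 7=3.14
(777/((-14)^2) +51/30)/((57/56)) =1586/285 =5.56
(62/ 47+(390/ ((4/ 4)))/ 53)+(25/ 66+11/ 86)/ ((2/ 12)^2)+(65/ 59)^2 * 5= 135296271771/ 4101463883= 32.99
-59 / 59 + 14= 13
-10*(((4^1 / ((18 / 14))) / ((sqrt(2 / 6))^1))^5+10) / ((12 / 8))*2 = -688414720*sqrt(3) / 19683-400 / 3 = -60711.97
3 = 3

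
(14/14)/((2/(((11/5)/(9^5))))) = 11/590490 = 0.00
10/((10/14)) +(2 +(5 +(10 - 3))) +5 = 33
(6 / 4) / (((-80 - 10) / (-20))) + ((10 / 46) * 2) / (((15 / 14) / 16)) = 157 / 23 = 6.83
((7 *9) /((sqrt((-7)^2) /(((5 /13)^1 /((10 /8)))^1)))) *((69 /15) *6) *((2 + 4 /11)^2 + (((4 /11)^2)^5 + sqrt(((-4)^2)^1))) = 1235329717462848 /1685932599065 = 732.73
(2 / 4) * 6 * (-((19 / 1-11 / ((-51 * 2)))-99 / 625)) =-1208027 / 21250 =-56.85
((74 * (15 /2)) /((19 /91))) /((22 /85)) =4292925 /418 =10270.16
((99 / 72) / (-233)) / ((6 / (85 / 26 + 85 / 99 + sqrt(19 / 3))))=-0.01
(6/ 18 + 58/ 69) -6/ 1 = -111/ 23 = -4.83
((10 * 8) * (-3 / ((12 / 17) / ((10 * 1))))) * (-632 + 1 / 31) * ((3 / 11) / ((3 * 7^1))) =6055400 / 217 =27905.07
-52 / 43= -1.21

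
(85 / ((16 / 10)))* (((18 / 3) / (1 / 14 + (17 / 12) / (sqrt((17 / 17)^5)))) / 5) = 1071 / 25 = 42.84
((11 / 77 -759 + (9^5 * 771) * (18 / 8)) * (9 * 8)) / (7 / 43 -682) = -739986783882 / 68411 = -10816780.69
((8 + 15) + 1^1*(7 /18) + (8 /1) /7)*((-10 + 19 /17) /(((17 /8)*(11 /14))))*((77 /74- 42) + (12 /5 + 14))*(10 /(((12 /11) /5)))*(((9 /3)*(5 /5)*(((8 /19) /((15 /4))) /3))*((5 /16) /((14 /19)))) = 14137584890 /2020977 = 6995.42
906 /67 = 13.52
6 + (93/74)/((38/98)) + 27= 50955/1406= 36.24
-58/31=-1.87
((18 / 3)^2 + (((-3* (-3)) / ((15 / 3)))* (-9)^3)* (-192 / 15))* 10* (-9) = -7574472 / 5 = -1514894.40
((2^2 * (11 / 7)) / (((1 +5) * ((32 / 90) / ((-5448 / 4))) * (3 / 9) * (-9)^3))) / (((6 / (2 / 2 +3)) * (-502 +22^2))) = -0.61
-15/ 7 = -2.14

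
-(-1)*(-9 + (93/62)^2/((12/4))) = -33/4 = -8.25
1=1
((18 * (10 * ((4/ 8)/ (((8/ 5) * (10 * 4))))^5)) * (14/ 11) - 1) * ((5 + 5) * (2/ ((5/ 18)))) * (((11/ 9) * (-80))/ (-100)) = -47244639941/ 671088640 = -70.40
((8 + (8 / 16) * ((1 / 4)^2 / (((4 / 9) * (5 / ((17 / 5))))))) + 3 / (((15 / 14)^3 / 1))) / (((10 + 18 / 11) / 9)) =16611287 / 2048000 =8.11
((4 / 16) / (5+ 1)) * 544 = 68 / 3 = 22.67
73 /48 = 1.52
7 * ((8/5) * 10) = 112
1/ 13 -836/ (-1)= 10869/ 13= 836.08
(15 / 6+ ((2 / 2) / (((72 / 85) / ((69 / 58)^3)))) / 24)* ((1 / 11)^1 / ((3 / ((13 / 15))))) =27951833 / 412076544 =0.07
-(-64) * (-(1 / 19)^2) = -64 / 361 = -0.18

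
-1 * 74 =-74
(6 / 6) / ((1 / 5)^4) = 625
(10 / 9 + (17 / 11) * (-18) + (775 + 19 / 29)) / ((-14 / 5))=-5375575 / 20097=-267.48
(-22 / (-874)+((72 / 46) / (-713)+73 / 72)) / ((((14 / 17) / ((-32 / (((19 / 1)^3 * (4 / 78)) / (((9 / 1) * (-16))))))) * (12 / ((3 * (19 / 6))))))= 10281300562 / 787365187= 13.06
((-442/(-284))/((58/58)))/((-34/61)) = -793/284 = -2.79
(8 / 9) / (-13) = -8 / 117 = -0.07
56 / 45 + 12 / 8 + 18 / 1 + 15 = 3217 / 90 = 35.74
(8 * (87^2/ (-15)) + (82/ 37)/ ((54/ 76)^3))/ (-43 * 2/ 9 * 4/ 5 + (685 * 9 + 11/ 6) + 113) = -0.64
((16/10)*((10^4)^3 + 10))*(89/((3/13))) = 1851200000018512/3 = 617066666672837.33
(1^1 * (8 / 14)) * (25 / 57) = 100 / 399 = 0.25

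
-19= -19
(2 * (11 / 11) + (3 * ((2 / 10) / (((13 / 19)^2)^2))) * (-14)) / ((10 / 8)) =-29.06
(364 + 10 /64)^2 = 135792409 /1024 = 132609.77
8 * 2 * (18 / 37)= 288 / 37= 7.78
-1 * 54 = -54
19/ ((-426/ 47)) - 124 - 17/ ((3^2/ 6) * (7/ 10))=-141433/ 994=-142.29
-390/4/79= -195/158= -1.23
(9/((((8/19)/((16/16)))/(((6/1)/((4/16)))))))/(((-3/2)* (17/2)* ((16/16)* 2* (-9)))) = 38/17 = 2.24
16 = 16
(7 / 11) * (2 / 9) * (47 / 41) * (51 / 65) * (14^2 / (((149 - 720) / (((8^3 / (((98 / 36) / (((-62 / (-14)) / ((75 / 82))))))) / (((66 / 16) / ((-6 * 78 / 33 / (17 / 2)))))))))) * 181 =276527316992 / 95000125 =2910.81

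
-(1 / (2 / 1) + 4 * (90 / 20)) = -37 / 2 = -18.50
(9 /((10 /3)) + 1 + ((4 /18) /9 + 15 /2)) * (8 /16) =2273 /405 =5.61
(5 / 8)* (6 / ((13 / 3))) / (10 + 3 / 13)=45 / 532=0.08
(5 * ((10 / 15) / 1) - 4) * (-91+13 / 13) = 60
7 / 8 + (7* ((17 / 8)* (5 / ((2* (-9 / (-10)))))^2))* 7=65149 / 81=804.31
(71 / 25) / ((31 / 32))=2272 / 775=2.93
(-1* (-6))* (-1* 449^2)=-1209606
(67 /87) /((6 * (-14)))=-67 /7308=-0.01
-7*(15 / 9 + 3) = -98 / 3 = -32.67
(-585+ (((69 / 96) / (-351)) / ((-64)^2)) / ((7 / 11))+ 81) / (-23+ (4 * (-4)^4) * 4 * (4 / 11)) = -1785411406559 / 5194890215424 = -0.34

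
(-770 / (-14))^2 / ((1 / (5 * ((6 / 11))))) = 8250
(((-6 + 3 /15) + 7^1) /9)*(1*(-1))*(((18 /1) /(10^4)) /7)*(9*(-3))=81 /87500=0.00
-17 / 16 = -1.06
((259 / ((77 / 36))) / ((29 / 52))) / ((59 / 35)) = 2424240 / 18821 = 128.81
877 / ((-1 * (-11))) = 877 / 11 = 79.73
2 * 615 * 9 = 11070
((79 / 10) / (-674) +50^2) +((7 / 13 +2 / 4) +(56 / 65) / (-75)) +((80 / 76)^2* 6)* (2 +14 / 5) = 6008890927057 / 2372311500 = 2532.93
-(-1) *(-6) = -6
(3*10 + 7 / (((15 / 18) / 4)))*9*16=45792 / 5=9158.40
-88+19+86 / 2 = -26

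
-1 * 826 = -826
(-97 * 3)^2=84681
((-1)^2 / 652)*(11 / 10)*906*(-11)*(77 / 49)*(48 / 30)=-1205886 / 28525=-42.27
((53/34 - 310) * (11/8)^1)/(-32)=115357/8704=13.25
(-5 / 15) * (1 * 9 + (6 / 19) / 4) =-115 / 38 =-3.03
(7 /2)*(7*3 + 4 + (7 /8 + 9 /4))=1575 /16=98.44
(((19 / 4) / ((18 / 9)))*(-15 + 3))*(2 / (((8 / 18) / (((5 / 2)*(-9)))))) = 23085 / 8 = 2885.62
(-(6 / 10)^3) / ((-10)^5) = 0.00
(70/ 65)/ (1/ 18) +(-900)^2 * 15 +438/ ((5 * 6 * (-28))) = 12150018.86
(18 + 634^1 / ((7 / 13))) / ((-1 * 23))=-8368 / 161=-51.98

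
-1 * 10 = -10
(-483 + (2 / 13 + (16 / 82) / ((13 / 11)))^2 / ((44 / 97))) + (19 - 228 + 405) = -896168148 / 3124979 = -286.78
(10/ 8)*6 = 15/ 2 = 7.50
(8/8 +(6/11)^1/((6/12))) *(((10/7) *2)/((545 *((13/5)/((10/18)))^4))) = 0.00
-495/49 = -10.10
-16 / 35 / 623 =-16 / 21805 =-0.00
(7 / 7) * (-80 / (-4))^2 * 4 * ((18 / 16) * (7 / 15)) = 840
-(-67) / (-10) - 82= -887 / 10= -88.70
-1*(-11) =11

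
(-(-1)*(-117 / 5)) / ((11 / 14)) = -1638 / 55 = -29.78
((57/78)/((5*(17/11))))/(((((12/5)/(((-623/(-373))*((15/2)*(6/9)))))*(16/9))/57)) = 111326985/10551424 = 10.55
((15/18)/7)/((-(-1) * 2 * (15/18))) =1/14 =0.07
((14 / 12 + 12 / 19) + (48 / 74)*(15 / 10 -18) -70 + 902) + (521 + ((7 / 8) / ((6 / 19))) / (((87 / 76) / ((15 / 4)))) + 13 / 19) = 441617199 / 326192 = 1353.86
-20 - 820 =-840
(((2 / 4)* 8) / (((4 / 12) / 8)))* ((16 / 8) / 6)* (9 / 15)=19.20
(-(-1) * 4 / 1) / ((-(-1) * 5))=4 / 5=0.80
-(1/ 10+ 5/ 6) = -14/ 15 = -0.93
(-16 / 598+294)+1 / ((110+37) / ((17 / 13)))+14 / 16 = 103678847 / 351624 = 294.86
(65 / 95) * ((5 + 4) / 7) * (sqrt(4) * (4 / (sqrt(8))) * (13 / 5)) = 3042 * sqrt(2) / 665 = 6.47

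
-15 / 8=-1.88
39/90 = 13/30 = 0.43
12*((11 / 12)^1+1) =23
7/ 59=0.12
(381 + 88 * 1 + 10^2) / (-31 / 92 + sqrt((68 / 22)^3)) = 2159930828 / 331389965 + 1801189984 * sqrt(374) / 331389965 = 111.63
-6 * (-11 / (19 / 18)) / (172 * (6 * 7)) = 99 / 11438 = 0.01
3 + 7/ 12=43/ 12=3.58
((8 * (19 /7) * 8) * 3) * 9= 32832 /7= 4690.29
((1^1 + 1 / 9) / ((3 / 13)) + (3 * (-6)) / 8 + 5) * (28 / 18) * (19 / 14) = 15523 / 972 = 15.97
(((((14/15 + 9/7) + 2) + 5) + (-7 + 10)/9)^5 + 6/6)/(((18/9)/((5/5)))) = 39767.99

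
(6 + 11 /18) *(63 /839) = 833 /1678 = 0.50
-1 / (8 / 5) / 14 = -5 / 112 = -0.04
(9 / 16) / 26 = 9 / 416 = 0.02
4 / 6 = 2 / 3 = 0.67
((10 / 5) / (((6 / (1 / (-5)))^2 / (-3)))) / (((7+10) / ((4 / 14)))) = -1 / 8925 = -0.00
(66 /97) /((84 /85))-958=-1300029 /1358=-957.31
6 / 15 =0.40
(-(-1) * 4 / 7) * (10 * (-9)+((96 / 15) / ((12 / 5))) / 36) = -9712 / 189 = -51.39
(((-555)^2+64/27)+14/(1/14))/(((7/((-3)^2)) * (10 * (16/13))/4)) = 108186403/840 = 128793.34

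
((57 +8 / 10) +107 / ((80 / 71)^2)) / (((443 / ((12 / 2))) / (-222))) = -302799231 / 708800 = -427.20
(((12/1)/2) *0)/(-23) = 0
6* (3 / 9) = 2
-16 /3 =-5.33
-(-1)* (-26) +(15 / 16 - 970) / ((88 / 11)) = -18833 / 128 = -147.13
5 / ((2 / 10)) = 25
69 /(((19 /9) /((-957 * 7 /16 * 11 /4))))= -45760869 /1216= -37632.29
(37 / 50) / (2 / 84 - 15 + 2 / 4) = -0.05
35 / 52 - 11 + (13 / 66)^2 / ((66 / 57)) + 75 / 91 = -82578521 / 8720712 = -9.47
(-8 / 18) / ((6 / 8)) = -16 / 27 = -0.59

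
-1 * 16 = -16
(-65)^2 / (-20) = -845 / 4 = -211.25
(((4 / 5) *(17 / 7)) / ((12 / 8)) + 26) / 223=2866 / 23415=0.12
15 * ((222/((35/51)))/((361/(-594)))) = -20175804/2527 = -7984.09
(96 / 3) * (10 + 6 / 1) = 512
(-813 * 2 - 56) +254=-1428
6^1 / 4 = 3 / 2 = 1.50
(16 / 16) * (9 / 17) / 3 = 3 / 17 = 0.18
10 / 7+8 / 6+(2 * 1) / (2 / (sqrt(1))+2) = 137 / 42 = 3.26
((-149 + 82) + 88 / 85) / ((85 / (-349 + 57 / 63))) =22962 / 85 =270.14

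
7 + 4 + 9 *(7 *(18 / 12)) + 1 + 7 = 227 / 2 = 113.50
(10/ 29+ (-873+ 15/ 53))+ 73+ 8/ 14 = -8594297/ 10759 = -798.80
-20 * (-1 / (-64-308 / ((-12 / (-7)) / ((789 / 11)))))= -20 / 12951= -0.00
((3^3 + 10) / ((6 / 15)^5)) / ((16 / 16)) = 115625 / 32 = 3613.28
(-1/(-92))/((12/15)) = 0.01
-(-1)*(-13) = -13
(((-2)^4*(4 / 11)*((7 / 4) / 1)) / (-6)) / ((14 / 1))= -4 / 33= -0.12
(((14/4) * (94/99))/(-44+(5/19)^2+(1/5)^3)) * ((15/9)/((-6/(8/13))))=148461250/11478834081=0.01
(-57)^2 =3249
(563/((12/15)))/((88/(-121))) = -30965/32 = -967.66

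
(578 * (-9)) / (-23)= 5202 / 23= 226.17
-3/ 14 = -0.21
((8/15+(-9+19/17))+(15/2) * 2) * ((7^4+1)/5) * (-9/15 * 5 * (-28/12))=32804114/1275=25728.72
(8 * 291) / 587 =2328 / 587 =3.97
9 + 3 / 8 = 75 / 8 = 9.38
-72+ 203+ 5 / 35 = 918 / 7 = 131.14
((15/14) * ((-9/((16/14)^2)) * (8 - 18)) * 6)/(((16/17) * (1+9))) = 48195/1024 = 47.07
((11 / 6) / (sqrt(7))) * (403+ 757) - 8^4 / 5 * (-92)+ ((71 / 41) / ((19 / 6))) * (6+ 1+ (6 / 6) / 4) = 6380 * sqrt(7) / 21+ 587135141 / 7790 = 76174.17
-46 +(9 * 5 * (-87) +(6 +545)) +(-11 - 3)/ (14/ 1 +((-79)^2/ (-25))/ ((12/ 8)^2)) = -37191295/ 10907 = -3409.86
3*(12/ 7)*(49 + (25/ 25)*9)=298.29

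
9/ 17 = 0.53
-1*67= -67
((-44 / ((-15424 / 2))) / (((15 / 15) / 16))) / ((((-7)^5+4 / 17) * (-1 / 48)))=17952 / 68857315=0.00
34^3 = 39304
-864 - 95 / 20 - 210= -4315 / 4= -1078.75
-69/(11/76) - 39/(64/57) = -511.46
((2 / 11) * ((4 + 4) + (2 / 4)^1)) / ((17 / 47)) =47 / 11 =4.27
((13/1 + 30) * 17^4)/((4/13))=46688239/4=11672059.75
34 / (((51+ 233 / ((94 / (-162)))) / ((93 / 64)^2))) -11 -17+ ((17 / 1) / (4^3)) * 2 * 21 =-191755549 / 11247616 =-17.05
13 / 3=4.33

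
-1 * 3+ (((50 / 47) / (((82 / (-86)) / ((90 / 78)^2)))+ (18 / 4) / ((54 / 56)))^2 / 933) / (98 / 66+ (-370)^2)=-4023306127817016596593 / 1341102078025169546619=-3.00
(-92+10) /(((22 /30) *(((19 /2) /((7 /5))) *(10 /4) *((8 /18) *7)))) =-2214 /1045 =-2.12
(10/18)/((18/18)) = 5/9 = 0.56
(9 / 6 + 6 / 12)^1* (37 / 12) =37 / 6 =6.17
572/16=143/4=35.75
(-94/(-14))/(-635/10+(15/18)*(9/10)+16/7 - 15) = -188/2113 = -0.09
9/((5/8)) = 72/5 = 14.40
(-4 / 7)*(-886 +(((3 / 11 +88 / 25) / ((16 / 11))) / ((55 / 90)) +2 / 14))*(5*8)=54305964 / 2695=20150.64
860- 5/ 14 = 12035/ 14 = 859.64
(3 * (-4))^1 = -12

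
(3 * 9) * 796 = 21492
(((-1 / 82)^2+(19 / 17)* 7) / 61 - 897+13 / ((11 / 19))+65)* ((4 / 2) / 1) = -62082839741 / 38350334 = -1618.83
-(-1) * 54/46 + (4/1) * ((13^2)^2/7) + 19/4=10514263/644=16326.50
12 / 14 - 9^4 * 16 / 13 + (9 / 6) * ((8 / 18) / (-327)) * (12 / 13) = -240264614 / 29757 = -8074.22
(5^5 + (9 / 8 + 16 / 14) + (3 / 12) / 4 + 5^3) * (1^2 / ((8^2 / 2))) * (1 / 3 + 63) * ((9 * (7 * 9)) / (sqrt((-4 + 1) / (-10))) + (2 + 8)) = 173023975 / 2688 + 311443155 * sqrt(30) / 256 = 6727823.78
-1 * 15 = -15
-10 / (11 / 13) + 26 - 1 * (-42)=618 / 11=56.18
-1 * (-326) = 326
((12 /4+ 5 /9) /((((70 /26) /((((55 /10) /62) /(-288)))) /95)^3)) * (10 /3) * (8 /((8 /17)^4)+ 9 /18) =-8401633335028505 /3374352041471115264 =-0.00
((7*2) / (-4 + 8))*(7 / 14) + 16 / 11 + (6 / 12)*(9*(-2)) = -255 / 44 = -5.80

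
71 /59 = 1.20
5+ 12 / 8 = 6.50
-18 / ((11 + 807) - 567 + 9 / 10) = -180 / 2519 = -0.07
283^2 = 80089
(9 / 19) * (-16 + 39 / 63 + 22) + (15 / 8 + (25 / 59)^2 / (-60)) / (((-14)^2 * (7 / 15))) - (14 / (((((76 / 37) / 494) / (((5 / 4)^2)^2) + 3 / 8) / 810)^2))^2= -2049076592963484815652572621494659557710695165659 / 489056355792258665317425825351584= -4189857812284299.34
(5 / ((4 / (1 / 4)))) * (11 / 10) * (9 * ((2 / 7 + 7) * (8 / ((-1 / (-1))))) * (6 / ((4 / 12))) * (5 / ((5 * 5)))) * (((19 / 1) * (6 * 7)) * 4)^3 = 105562214537472 / 5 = 21112442907494.40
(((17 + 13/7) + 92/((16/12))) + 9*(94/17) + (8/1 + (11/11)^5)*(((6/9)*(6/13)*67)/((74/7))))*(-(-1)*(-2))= -17763870/57239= -310.35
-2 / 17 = -0.12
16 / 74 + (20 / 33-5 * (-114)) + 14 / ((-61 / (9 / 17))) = 722608192 / 1266177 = 570.70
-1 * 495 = -495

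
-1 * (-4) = 4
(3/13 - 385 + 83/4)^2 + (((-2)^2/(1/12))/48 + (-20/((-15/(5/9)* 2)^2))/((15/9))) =87069265331/657072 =132511.00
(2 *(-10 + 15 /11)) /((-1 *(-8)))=-2.16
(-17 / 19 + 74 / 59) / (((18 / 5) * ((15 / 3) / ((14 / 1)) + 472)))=14105 / 66718557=0.00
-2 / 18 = -1 / 9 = -0.11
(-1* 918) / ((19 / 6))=-5508 / 19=-289.89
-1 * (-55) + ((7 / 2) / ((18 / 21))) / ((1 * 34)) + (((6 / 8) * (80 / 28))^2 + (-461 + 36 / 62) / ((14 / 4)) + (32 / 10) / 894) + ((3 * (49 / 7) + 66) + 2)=2642108069 / 153905080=17.17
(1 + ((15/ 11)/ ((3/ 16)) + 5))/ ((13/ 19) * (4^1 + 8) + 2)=1387/ 1067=1.30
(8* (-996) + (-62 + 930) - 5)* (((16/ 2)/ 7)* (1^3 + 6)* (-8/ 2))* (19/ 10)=431984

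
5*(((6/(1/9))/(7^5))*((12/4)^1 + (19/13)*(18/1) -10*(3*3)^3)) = -25485030/218491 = -116.64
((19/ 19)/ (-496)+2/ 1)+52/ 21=46603/ 10416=4.47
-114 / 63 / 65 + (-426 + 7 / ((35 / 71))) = -112429 / 273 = -411.83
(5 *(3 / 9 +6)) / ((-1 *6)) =-95 / 18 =-5.28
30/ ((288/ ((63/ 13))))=105/ 208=0.50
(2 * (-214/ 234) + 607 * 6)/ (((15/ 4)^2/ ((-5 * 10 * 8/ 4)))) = -25885.66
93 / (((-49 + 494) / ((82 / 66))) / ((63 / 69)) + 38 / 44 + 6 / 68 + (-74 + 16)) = 4991217 / 17991679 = 0.28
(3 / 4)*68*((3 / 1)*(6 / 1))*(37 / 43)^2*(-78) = -98025876 / 1849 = -53015.62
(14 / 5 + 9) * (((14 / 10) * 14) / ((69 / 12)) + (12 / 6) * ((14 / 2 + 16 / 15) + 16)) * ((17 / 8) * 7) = 62423711 / 6900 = 9046.91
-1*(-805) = 805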